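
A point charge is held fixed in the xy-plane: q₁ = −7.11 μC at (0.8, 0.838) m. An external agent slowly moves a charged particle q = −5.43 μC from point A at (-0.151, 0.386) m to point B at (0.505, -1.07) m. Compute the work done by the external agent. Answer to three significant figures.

-0.150 J

For quasistatic motion the external work equals the change in potential energy: W_ext = qΔV = q(V_B − V_A).
At A: distance to the source charge is 1.05 m; V_A = kq₁/r = -6.07×10⁴ V.
At B: distance to the source charge is 1.93 m; V_B = kq₁/r = -3.31×10⁴ V.
ΔV = V_B − V_A = 2.76×10⁴ V.
W_ext = qΔV = (-5.43×10⁻⁶ C)(2.76×10⁴ V) = -0.150 J.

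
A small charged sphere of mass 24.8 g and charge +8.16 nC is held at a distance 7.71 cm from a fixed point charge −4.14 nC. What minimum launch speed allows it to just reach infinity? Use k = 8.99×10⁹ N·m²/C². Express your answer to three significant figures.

0.0178 m/s

To just escape, total mechanical energy must reach zero at infinity: ½mv²_min + U = 0, so ½mv²_min = −U = |kQq|/r.
|U| = |kQq|/r = (8.99×10⁹ N·m²/C²)(4.14×10⁻⁹)(8.16×10⁻⁹)/(0.0771) = 3.94×10⁻⁶ J.
v_min = √(2|U|/m) = √(2·3.94×10⁻⁶/0.0248) = 0.0178 m/s.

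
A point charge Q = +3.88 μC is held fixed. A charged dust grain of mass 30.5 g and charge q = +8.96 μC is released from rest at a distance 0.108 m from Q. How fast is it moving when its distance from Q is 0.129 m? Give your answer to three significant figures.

5.56 m/s

Only the electrostatic force acts, so mechanical energy is conserved: ½mv² = U₁ − U₂ = kQq(1/r₁ − 1/r₂).
U₁ − U₂ = (8.99×10⁹ N·m²/C²)(3.88×10⁻⁶ C)(8.96×10⁻⁶ C)(1/0.108 − 1/0.129) = 0.471 J.
v = √(2·0.471/0.0305) = 5.56 m/s.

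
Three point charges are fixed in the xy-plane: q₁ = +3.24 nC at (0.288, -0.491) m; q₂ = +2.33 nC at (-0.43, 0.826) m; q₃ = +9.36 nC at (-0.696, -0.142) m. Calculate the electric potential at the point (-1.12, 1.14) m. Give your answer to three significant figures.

Electric potential is a scalar, so the contributions from each charge add algebraically: V = Σ kqᵢ/rᵢ.
Distances from the field point to each charge: r₁ = 2.15 m, r₂ = 0.758 m, r₃ = 1.35 m.
V = k[(3.24×10⁻⁹)/(2.15) + (2.33×10⁻⁹)/(0.758) + (9.36×10⁻⁹)/(1.35)] = 103 V.

103 V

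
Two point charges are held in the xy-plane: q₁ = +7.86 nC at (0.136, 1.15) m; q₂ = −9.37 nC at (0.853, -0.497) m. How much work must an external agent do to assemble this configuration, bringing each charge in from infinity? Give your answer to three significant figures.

-3.69×10⁻⁷ J

The work to assemble the configuration equals its total potential energy, U = Σ kqᵢqⱼ/rᵢⱼ over all pairs.
Pair separations: r₁₂ = 1.80 m.
U = (-3.69×10⁻⁷) = -3.69×10⁻⁷ J.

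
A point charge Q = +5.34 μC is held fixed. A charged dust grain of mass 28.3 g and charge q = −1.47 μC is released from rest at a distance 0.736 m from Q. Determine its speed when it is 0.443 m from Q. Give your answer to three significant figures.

Only the electrostatic force acts, so mechanical energy is conserved: ½mv² = U₁ − U₂ = kQq(1/r₁ − 1/r₂).
U₁ − U₂ = (8.99×10⁹ N·m²/C²)(5.34×10⁻⁶ C)(-1.47×10⁻⁶ C)(1/0.736 − 1/0.443) = 0.0634 J.
v = √(2·0.0634/0.0283) = 2.12 m/s.

2.12 m/s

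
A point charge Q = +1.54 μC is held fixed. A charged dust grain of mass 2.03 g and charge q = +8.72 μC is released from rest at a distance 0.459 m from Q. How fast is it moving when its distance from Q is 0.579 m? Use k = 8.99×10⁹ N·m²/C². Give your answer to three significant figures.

7.33 m/s

Only the electrostatic force acts, so mechanical energy is conserved: ½mv² = U₁ − U₂ = kQq(1/r₁ − 1/r₂).
U₁ − U₂ = (8.99×10⁹ N·m²/C²)(1.54×10⁻⁶ C)(8.72×10⁻⁶ C)(1/0.459 − 1/0.579) = 0.0545 J.
v = √(2·0.0545/2.03×10⁻³) = 7.33 m/s.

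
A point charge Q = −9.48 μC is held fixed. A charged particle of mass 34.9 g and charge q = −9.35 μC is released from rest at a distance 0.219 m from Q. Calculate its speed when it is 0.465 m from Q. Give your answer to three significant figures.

Only the electrostatic force acts, so mechanical energy is conserved: ½mv² = U₁ − U₂ = kQq(1/r₁ − 1/r₂).
U₁ − U₂ = (8.99×10⁹ N·m²/C²)(-9.48×10⁻⁶ C)(-9.35×10⁻⁶ C)(1/0.219 − 1/0.465) = 1.92 J.
v = √(2·1.92/0.0349) = 10.5 m/s.

10.5 m/s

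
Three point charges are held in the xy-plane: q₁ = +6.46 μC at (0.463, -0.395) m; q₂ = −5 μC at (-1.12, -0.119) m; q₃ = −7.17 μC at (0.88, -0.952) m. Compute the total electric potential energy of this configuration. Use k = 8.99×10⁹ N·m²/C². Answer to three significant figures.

The work to assemble the configuration equals its total potential energy, U = Σ kqᵢqⱼ/rᵢⱼ over all pairs.
Pair separations: r₁₂ = 1.61 m, r₁₃ = 0.696 m, r₂₃ = 2.17 m.
U = (-0.181) + (-0.598) + (0.149) = -0.630 J.

-0.630 J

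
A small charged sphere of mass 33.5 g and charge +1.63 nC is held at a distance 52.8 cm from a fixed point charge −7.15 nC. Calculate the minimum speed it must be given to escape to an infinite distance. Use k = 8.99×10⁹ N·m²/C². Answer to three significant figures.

To just escape, total mechanical energy must reach zero at infinity: ½mv²_min + U = 0, so ½mv²_min = −U = |kQq|/r.
|U| = |kQq|/r = (8.99×10⁹ N·m²/C²)(7.15×10⁻⁹)(1.63×10⁻⁹)/(0.528) = 1.98×10⁻⁷ J.
v_min = √(2|U|/m) = √(2·1.98×10⁻⁷/0.0335) = 3.44×10⁻³ m/s.

3.44×10⁻³ m/s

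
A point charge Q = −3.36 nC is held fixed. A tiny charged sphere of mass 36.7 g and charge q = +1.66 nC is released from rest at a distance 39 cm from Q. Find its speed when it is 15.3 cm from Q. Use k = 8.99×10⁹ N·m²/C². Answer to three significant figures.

3.29×10⁻³ m/s

Only the electrostatic force acts, so mechanical energy is conserved: ½mv² = U₁ − U₂ = kQq(1/r₁ − 1/r₂).
U₁ − U₂ = (8.99×10⁹ N·m²/C²)(-3.36×10⁻⁹ C)(1.66×10⁻⁹ C)(1/0.390 − 1/0.153) = 1.99×10⁻⁷ J.
v = √(2·1.99×10⁻⁷/0.0367) = 3.29×10⁻³ m/s.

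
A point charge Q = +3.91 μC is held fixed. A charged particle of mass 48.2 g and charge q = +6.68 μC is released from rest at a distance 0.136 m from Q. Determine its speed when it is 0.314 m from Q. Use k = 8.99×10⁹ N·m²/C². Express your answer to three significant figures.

6.37 m/s

Only the electrostatic force acts, so mechanical energy is conserved: ½mv² = U₁ − U₂ = kQq(1/r₁ − 1/r₂).
U₁ − U₂ = (8.99×10⁹ N·m²/C²)(3.91×10⁻⁶ C)(6.68×10⁻⁶ C)(1/0.136 − 1/0.314) = 0.979 J.
v = √(2·0.979/0.0482) = 6.37 m/s.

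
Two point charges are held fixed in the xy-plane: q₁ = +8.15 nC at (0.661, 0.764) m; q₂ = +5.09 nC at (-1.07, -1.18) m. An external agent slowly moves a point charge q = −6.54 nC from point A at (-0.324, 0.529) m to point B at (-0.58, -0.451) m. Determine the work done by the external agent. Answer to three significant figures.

1.71×10⁻⁸ J

For quasistatic motion the external work equals the change in potential energy: W_ext = qΔV = q(V_B − V_A).
At A: distances to the source charges are 1.01 m, 1.86 m; V_A = Σ kqᵢ/rᵢ = 96.9 V.
At B: distances to the source charges are 1.74 m, 0.878 m; V_B = Σ kqᵢ/rᵢ = 94.3 V.
ΔV = V_B − V_A = -2.61 V.
W_ext = qΔV = (-6.54×10⁻⁹ C)(-2.61 V) = 1.71×10⁻⁸ J.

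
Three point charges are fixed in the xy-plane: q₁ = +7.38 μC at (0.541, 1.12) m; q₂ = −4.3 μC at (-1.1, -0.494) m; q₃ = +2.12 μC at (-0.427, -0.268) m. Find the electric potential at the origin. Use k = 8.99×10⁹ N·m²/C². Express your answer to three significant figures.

5.91×10⁴ V

Electric potential is a scalar, so the contributions from each charge add algebraically: V = Σ kqᵢ/rᵢ.
Distances from the field point to each charge: r₁ = 1.24 m, r₂ = 1.21 m, r₃ = 0.504 m.
V = k[(7.38×10⁻⁶)/(1.24) + (-4.30×10⁻⁶)/(1.21) + (2.12×10⁻⁶)/(0.504)] = 5.91×10⁴ V.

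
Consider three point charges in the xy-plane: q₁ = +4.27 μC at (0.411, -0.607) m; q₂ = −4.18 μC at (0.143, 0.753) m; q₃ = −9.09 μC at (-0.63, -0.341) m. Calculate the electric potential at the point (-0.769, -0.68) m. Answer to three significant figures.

Electric potential is a scalar, so the contributions from each charge add algebraically: V = Σ kqᵢ/rᵢ.
Distances from the field point to each charge: r₁ = 1.18 m, r₂ = 1.70 m, r₃ = 0.366 m.
V = k[(4.27×10⁻⁶)/(1.18) + (-4.18×10⁻⁶)/(1.70) + (-9.09×10⁻⁶)/(0.366)] = -2.13×10⁵ V.

-2.13×10⁵ V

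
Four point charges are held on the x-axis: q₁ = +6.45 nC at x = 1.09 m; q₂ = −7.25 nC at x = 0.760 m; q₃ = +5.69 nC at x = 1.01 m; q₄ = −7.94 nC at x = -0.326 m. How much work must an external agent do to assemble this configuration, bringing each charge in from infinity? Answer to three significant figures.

The assembly work is the sum of pairwise potential energies, U = Σ_{i<j} kqᵢqⱼ/rᵢⱼ.
Pair separations: r₁₂ = 0.330 m, r₁₃ = 0.0800 m, r₁₄ = 1.42 m, r₂₃ = 0.250 m, r₂₄ = 1.09 m, r₃₄ = 1.34 m.
Summing all 6 pair terms gives U = 1.21×10⁻⁶ J.

1.21×10⁻⁶ J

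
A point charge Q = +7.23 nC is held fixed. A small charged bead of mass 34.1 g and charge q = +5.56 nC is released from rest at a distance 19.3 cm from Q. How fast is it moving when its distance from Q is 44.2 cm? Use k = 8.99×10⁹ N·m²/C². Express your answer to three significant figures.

Only the electrostatic force acts, so mechanical energy is conserved: ½mv² = U₁ − U₂ = kQq(1/r₁ − 1/r₂).
U₁ − U₂ = (8.99×10⁹ N·m²/C²)(7.23×10⁻⁹ C)(5.56×10⁻⁹ C)(1/0.193 − 1/0.442) = 1.05×10⁻⁶ J.
v = √(2·1.05×10⁻⁶/0.0341) = 7.87×10⁻³ m/s.

7.87×10⁻³ m/s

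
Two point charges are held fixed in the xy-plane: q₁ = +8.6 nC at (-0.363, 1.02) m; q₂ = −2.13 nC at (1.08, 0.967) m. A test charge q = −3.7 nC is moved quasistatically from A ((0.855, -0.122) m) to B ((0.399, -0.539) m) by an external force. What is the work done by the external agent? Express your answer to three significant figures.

-1.44×10⁻⁸ J

For quasistatic motion the external work equals the change in potential energy: W_ext = qΔV = q(V_B − V_A).
At A: distances to the source charges are 1.67 m, 1.11 m; V_A = Σ kqᵢ/rᵢ = 29.1 V.
At B: distances to the source charges are 1.74 m, 1.65 m; V_B = Σ kqᵢ/rᵢ = 33.0 V.
ΔV = V_B − V_A = 3.88 V.
W_ext = qΔV = (-3.70×10⁻⁹ C)(3.88 V) = -1.44×10⁻⁸ J.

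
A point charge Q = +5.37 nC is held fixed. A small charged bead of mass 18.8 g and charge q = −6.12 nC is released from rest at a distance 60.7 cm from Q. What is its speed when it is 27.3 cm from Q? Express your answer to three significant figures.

7.96×10⁻³ m/s

Only the electrostatic force acts, so mechanical energy is conserved: ½mv² = U₁ − U₂ = kQq(1/r₁ − 1/r₂).
U₁ − U₂ = (8.99×10⁹ N·m²/C²)(5.37×10⁻⁹ C)(-6.12×10⁻⁹ C)(1/0.607 − 1/0.273) = 5.95×10⁻⁷ J.
v = √(2·5.95×10⁻⁷/0.0188) = 7.96×10⁻³ m/s.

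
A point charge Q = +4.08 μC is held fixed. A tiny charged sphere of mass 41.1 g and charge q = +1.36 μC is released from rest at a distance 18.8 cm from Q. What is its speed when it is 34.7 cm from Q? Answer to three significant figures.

2.43 m/s

Only the electrostatic force acts, so mechanical energy is conserved: ½mv² = U₁ − U₂ = kQq(1/r₁ − 1/r₂).
U₁ − U₂ = (8.99×10⁹ N·m²/C²)(4.08×10⁻⁶ C)(1.36×10⁻⁶ C)(1/0.188 − 1/0.347) = 0.122 J.
v = √(2·0.122/0.0411) = 2.43 m/s.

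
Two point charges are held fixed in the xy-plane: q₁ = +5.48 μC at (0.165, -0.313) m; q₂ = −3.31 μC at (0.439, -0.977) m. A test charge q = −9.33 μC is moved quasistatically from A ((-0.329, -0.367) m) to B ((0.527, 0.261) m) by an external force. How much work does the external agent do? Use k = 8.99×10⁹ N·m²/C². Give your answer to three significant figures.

0.188 J

For quasistatic motion the external work equals the change in potential energy: W_ext = qΔV = q(V_B − V_A).
At A: distances to the source charges are 0.497 m, 0.981 m; V_A = Σ kqᵢ/rᵢ = 6.88×10⁴ V.
At B: distances to the source charges are 0.679 m, 1.24 m; V_B = Σ kqᵢ/rᵢ = 4.86×10⁴ V.
ΔV = V_B − V_A = -2.02×10⁴ V.
W_ext = qΔV = (-9.33×10⁻⁶ C)(-2.02×10⁴ V) = 0.188 J.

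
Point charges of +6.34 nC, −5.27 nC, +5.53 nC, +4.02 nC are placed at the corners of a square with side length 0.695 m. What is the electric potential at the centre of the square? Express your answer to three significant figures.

Electric potential is a scalar, so the contributions from each charge add algebraically: V = Σ kqᵢ/rᵢ.
The distance from each corner to the centre is a√2/2 = 0.491 m.
V = k[(6.34×10⁻⁹)/(0.491) + (-5.27×10⁻⁹)/(0.491) + (5.53×10⁻⁹)/(0.491) + (4.02×10⁻⁹)/(0.491)] = 194 V.

194 V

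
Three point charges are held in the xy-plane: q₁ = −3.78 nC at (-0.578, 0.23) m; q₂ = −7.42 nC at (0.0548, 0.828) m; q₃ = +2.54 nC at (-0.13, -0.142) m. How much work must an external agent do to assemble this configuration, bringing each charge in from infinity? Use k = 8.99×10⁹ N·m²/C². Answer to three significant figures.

The assembly work is the sum of pairwise potential energies, U = Σ_{i<j} kqᵢqⱼ/rᵢⱼ.
Pair separations: r₁₂ = 0.871 m, r₁₃ = 0.582 m, r₂₃ = 0.987 m.
U = (2.90×10⁻⁷) + (-1.48×10⁻⁷) + (-1.72×10⁻⁷) = -3.02×10⁻⁸ J.

-3.02×10⁻⁸ J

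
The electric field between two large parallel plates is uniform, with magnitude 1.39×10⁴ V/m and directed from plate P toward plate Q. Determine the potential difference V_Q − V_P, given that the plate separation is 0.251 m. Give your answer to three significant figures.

In a uniform field, potential decreases in the direction of E: ΔV = −E·d for a displacement d parallel to E.
Going from P to Q is a displacement of 0.251 m along the field, so V_Q − V_P = −Ed = -3490 V.

-3490 V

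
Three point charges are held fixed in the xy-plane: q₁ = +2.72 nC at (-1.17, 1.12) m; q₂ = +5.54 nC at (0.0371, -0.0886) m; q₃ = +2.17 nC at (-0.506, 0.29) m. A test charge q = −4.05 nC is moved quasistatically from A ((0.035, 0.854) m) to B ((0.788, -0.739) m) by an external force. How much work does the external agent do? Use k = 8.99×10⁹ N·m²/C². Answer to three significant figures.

1.08×10⁻⁷ J

For quasistatic motion the external work equals the change in potential energy: W_ext = qΔV = q(V_B − V_A).
At A: distances to the source charges are 1.23 m, 0.943 m, 0.782 m; V_A = Σ kqᵢ/rᵢ = 97.6 V.
At B: distances to the source charges are 2.70 m, 0.993 m, 1.65 m; V_B = Σ kqᵢ/rᵢ = 71.0 V.
ΔV = V_B − V_A = -26.6 V.
W_ext = qΔV = (-4.05×10⁻⁹ C)(-26.6 V) = 1.08×10⁻⁷ J.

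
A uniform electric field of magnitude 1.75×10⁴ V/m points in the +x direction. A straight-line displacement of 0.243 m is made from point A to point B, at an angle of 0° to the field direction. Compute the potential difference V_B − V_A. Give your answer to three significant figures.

Only the component of displacement along E changes the potential: ΔV = −E·d·cosθ.
ΔV = −(1.75×10⁴ V/m)(0.243 m)cos0° = -4250 V.

-4250 V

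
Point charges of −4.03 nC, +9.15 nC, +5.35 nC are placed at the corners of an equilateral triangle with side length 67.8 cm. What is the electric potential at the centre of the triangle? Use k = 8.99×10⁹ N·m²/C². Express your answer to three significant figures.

The total potential is the scalar sum of each charge's contribution, V = Σ kqᵢ/rᵢ.
The distance from each vertex to the centroid is a/√3 = 0.391 m.
V = k[(-4.03×10⁻⁹)/(0.391) + (9.15×10⁻⁹)/(0.391) + (5.35×10⁻⁹)/(0.391)] = 240 V.

240 V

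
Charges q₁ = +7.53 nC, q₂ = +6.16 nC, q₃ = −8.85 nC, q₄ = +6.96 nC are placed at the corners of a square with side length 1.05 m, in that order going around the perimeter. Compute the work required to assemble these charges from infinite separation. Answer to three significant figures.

-2.92×10⁻⁷ J

The work to assemble the configuration equals its total potential energy, U = Σ kqᵢqⱼ/rᵢⱼ over all pairs.
The four side pairs have separation 1.05 m and the two diagonal pairs 1.48 m.
Summing all 6 pair terms gives U = -2.92×10⁻⁷ J.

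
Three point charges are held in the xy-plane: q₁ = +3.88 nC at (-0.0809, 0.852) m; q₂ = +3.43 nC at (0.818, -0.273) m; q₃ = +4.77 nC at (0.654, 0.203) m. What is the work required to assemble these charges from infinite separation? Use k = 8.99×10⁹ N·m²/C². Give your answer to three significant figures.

The work to assemble the configuration equals its total potential energy, U = Σ kqᵢqⱼ/rᵢⱼ over all pairs.
Pair separations: r₁₂ = 1.44 m, r₁₃ = 0.980 m, r₂₃ = 0.503 m.
U = (8.31×10⁻⁸) + (1.70×10⁻⁷) + (2.92×10⁻⁷) = 5.45×10⁻⁷ J.

5.45×10⁻⁷ J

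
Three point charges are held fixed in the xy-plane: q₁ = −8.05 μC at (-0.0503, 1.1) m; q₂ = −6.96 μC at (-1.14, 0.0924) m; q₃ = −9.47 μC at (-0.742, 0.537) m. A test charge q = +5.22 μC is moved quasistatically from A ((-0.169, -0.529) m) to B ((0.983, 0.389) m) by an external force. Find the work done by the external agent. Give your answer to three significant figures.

0.172 J

For quasistatic motion the external work equals the change in potential energy: W_ext = qΔV = q(V_B − V_A).
At A: distances to the source charges are 1.63 m, 1.15 m, 1.21 m; V_A = Σ kqᵢ/rᵢ = -1.69×10⁵ V.
At B: distances to the source charges are 1.25 m, 2.14 m, 1.73 m; V_B = Σ kqᵢ/rᵢ = -1.36×10⁵ V.
ΔV = V_B − V_A = 3.29×10⁴ V.
W_ext = qΔV = (5.22×10⁻⁶ C)(3.29×10⁴ V) = 0.172 J.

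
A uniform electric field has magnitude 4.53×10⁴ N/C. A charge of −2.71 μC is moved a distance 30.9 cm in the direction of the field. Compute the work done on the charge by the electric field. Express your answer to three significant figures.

-0.0379 J

The potential change for a displacement 30.9 cm in the direction of the field is ΔV = −Ed = -1.40×10⁴ V.
W_field = −qΔV = -0.0379 J.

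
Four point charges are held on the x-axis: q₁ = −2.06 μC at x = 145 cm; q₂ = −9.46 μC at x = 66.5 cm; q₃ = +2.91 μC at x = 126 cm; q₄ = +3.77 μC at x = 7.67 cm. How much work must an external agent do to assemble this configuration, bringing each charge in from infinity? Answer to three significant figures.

The assembly work is the sum of pairwise potential energies, U = Σ_{i<j} kqᵢqⱼ/rᵢⱼ.
Pair separations: r₁₂ = 0.785 m, r₁₃ = 0.190 m, r₁₄ = 1.37 m, r₂₃ = 0.595 m, r₂₄ = 0.588 m, r₃₄ = 1.18 m.
Summing all 6 pair terms gives U = -0.989 J.

-0.989 J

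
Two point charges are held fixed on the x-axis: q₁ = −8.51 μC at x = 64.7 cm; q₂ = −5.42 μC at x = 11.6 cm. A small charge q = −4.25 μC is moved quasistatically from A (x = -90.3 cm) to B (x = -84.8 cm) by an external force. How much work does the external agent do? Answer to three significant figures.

0.0193 J

For quasistatic motion the external work equals the change in potential energy: W_ext = qΔV = q(V_B − V_A).
At A: distances to the source charges are 1.55 m, 1.02 m; V_A = Σ kqᵢ/rᵢ = -9.72×10⁴ V.
At B: distances to the source charges are 1.50 m, 0.964 m; V_B = Σ kqᵢ/rᵢ = -1.02×10⁵ V.
ΔV = V_B − V_A = -4540 V.
W_ext = qΔV = (-4.25×10⁻⁶ C)(-4540 V) = 0.0193 J.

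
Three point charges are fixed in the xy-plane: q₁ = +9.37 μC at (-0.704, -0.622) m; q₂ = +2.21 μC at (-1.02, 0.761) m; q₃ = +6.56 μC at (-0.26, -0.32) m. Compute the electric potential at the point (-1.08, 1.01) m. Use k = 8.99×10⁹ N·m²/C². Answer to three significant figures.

1.66×10⁵ V

The total potential is the scalar sum of each charge's contribution, V = Σ kqᵢ/rᵢ.
Distances from the field point to each charge: r₁ = 1.67 m, r₂ = 0.256 m, r₃ = 1.56 m.
V = k[(9.37×10⁻⁶)/(1.67) + (2.21×10⁻⁶)/(0.256) + (6.56×10⁻⁶)/(1.56)] = 1.66×10⁵ V.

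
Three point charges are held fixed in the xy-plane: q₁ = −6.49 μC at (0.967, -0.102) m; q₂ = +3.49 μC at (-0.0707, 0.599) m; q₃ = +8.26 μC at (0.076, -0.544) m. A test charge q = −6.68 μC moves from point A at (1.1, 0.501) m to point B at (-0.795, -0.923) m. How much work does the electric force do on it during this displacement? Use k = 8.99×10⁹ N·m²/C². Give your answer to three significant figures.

0.560 J

The work done by the electric force is W_field = −ΔU = −q(V_B − V_A) = q(V_A − V_B).
At A: distances to the source charges are 0.617 m, 1.17 m, 1.46 m; V_A = Σ kqᵢ/rᵢ = -1.70×10⁴ V.
At B: distances to the source charges are 1.94 m, 1.69 m, 0.950 m; V_B = Σ kqᵢ/rᵢ = 6.68×10⁴ V.
ΔV = V_B − V_A = 8.38×10⁴ V.
W_field = −qΔV = −(-6.68×10⁻⁶ C)(8.38×10⁴ V) = 0.560 J.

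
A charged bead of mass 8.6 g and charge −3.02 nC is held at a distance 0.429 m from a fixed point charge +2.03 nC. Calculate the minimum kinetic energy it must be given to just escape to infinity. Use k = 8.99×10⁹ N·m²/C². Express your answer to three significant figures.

To just escape, total mechanical energy must reach zero at infinity: ½mv²_min + U = 0, so ½mv²_min = −U = |kQq|/r.
|U| = |kQq|/r = (8.99×10⁹ N·m²/C²)(2.03×10⁻⁹)(3.02×10⁻⁹)/(0.429) = 1.28×10⁻⁷ J.

1.28×10⁻⁷ J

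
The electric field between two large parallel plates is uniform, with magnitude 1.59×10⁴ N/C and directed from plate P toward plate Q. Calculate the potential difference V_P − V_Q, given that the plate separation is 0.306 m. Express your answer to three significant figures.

4870 V

In a uniform field, potential decreases in the direction of E: ΔV = −E·d for a displacement d parallel to E.
Going from Q to P is a displacement of 0.306 m opposite to the field, so V_P − V_Q = +Ed = 4870 V.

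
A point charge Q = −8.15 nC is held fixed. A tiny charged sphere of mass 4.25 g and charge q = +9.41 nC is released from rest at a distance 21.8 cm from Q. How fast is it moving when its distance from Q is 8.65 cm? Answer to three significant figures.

Only the electrostatic force acts, so mechanical energy is conserved: ½mv² = U₁ − U₂ = kQq(1/r₁ − 1/r₂).
U₁ − U₂ = (8.99×10⁹ N·m²/C²)(-8.15×10⁻⁹ C)(9.41×10⁻⁹ C)(1/0.218 − 1/0.0865) = 4.81×10⁻⁶ J.
v = √(2·4.81×10⁻⁶/4.25×10⁻³) = 0.0476 m/s.

0.0476 m/s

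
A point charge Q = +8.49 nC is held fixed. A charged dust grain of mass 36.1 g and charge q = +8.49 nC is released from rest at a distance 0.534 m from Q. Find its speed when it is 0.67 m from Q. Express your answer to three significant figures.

Only the electrostatic force acts, so mechanical energy is conserved: ½mv² = U₁ − U₂ = kQq(1/r₁ − 1/r₂).
U₁ − U₂ = (8.99×10⁹ N·m²/C²)(8.49×10⁻⁹ C)(8.49×10⁻⁹ C)(1/0.534 − 1/0.670) = 2.46×10⁻⁷ J.
v = √(2·2.46×10⁻⁷/0.0361) = 3.69×10⁻³ m/s.

3.69×10⁻³ m/s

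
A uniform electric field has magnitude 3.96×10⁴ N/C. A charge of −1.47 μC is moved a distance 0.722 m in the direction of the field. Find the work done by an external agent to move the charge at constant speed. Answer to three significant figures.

The potential change for a displacement 0.722 m in the direction of the field is ΔV = −Ed = -2.86×10⁴ V.
W_ext = qΔV = 0.0420 J.

0.0420 J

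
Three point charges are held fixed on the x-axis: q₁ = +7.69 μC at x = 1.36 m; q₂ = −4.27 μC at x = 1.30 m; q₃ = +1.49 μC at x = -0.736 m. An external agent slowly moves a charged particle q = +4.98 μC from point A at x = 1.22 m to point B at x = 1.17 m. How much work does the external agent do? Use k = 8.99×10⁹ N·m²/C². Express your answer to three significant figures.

For quasistatic motion the external work equals the change in potential energy: W_ext = qΔV = q(V_B − V_A).
At A: distances to the source charges are 0.140 m, 0.0800 m, 1.96 m; V_A = Σ kqᵢ/rᵢ = 2.08×10⁴ V.
At B: distances to the source charges are 0.190 m, 0.130 m, 1.91 m; V_B = Σ kqᵢ/rᵢ = 7.56×10⁴ V.
ΔV = V_B − V_A = 5.48×10⁴ V.
W_ext = qΔV = (4.98×10⁻⁶ C)(5.48×10⁴ V) = 0.273 J.

0.273 J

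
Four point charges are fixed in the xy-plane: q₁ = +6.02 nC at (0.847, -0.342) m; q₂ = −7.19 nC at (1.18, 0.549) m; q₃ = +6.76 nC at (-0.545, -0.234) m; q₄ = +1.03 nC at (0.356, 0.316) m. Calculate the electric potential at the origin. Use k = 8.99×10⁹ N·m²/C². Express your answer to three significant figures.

131 V

The total potential is the scalar sum of each charge's contribution, V = Σ kqᵢ/rᵢ.
Distances from the field point to each charge: r₁ = 0.913 m, r₂ = 1.30 m, r₃ = 0.593 m, r₄ = 0.476 m.
V = k[(6.02×10⁻⁹)/(0.913) + (-7.19×10⁻⁹)/(1.30) + (6.76×10⁻⁹)/(0.593) + (1.03×10⁻⁹)/(0.476)] = 131 V.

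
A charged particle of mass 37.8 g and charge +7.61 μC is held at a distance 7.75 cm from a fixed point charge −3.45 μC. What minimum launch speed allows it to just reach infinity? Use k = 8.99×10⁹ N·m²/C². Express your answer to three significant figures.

To just escape, total mechanical energy must reach zero at infinity: ½mv²_min + U = 0, so ½mv²_min = −U = |kQq|/r.
|U| = |kQq|/r = (8.99×10⁹ N·m²/C²)(3.45×10⁻⁶)(7.61×10⁻⁶)/(0.0775) = 3.05 J.
v_min = √(2|U|/m) = √(2·3.05/0.0378) = 12.7 m/s.

12.7 m/s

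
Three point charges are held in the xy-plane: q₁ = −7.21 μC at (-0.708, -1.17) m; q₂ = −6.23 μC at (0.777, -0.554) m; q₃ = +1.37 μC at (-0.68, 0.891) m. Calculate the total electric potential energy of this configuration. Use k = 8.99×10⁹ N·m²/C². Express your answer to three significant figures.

0.171 J

The assembly work is the sum of pairwise potential energies, U = Σ_{i<j} kqᵢqⱼ/rᵢⱼ.
Pair separations: r₁₂ = 1.61 m, r₁₃ = 2.06 m, r₂₃ = 2.05 m.
U = (0.251) + (-0.0431) + (-0.0374) = 0.171 J.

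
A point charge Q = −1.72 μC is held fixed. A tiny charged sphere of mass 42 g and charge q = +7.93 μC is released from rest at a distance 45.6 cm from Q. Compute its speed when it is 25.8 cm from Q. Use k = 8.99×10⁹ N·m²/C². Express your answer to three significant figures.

Only the electrostatic force acts, so mechanical energy is conserved: ½mv² = U₁ − U₂ = kQq(1/r₁ − 1/r₂).
U₁ − U₂ = (8.99×10⁹ N·m²/C²)(-1.72×10⁻⁶ C)(7.93×10⁻⁶ C)(1/0.456 − 1/0.258) = 0.206 J.
v = √(2·0.206/0.0420) = 3.13 m/s.

3.13 m/s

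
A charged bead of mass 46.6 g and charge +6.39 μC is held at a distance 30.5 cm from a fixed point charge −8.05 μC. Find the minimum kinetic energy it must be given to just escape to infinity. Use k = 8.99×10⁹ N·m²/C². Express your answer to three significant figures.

To just escape, total mechanical energy must reach zero at infinity: ½mv²_min + U = 0, so ½mv²_min = −U = |kQq|/r.
|U| = |kQq|/r = (8.99×10⁹ N·m²/C²)(8.05×10⁻⁶)(6.39×10⁻⁶)/(0.305) = 1.52 J.

1.52 J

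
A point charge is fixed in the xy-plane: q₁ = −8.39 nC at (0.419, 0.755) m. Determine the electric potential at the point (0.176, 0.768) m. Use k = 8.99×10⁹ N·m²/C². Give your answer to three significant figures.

-310 V

Electric potential is a scalar, so the contributions from each charge add algebraically: V = Σ kqᵢ/rᵢ.
Distances from the field point to each charge: r₁ = 0.243 m.
V = k[(-8.39×10⁻⁹)/(0.243)] = -310 V.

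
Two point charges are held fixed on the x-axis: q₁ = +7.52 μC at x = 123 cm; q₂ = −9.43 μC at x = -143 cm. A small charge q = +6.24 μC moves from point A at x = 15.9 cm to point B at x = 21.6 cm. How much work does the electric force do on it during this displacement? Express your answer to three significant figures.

The work done by the electric force is W_field = −ΔU = −q(V_B − V_A) = q(V_A − V_B).
At A: distances to the source charges are 1.07 m, 1.59 m; V_A = Σ kqᵢ/rᵢ = 9770 V.
At B: distances to the source charges are 1.01 m, 1.65 m; V_B = Σ kqᵢ/rᵢ = 1.52×10⁴ V.
ΔV = V_B − V_A = 5400 V.
W_field = −qΔV = −(6.24×10⁻⁶ C)(5400 V) = -0.0337 J.

-0.0337 J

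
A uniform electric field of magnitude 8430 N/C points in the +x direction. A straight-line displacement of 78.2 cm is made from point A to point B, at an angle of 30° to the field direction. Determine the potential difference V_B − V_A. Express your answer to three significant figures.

Only the component of displacement along E changes the potential: ΔV = −E·d·cosθ.
ΔV = −(8430 V/m)(0.782 m)cos30° = -5710 V.

-5710 V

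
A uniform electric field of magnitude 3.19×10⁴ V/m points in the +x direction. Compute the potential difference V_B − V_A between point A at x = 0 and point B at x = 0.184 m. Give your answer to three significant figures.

-5870 V

In a uniform field, potential decreases in the direction of E: V_B − V_A = −E·Δx.
V_B − V_A = −(3.19×10⁴ V/m)(0.184 m) = -5870 V.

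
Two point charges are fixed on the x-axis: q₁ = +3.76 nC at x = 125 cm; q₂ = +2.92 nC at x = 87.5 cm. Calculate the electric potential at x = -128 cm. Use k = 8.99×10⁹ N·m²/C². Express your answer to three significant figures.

The total potential is the scalar sum of each charge's contribution, V = Σ kqᵢ/rᵢ.
Distances from the field point to each charge: r₁ = 2.53 m, r₂ = 2.16 m.
V = k[(3.76×10⁻⁹)/(2.53) + (2.92×10⁻⁹)/(2.16)] = 25.5 V.

25.5 V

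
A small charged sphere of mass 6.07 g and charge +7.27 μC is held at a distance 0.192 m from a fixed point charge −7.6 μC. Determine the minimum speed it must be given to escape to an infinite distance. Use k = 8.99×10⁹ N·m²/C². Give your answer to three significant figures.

To just escape, total mechanical energy must reach zero at infinity: ½mv²_min + U = 0, so ½mv²_min = −U = |kQq|/r.
|U| = |kQq|/r = (8.99×10⁹ N·m²/C²)(7.60×10⁻⁶)(7.27×10⁻⁶)/(0.192) = 2.59 J.
v_min = √(2|U|/m) = √(2·2.59/6.07×10⁻³) = 29.2 m/s.

29.2 m/s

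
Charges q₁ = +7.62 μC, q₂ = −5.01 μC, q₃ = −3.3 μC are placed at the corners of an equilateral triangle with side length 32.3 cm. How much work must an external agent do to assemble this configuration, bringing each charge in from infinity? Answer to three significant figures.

The assembly work is the sum of pairwise potential energies, U = Σ_{i<j} kqᵢqⱼ/rᵢⱼ.
All three pair separations equal the side length, 0.323 m.
U = (-1.06) + (-0.700) + (0.460) = -1.30 J.

-1.30 J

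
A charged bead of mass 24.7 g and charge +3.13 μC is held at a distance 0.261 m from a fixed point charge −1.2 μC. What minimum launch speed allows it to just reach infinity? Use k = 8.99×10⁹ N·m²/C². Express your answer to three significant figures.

3.24 m/s

To just escape, total mechanical energy must reach zero at infinity: ½mv²_min + U = 0, so ½mv²_min = −U = |kQq|/r.
|U| = |kQq|/r = (8.99×10⁹ N·m²/C²)(1.20×10⁻⁶)(3.13×10⁻⁶)/(0.261) = 0.129 J.
v_min = √(2|U|/m) = √(2·0.129/0.0247) = 3.24 m/s.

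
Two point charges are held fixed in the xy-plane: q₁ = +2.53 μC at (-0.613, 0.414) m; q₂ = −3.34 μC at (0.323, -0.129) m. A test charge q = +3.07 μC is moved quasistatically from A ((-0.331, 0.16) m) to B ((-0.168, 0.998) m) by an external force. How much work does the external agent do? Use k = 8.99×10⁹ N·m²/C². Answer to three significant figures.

-0.0349 J

For quasistatic motion the external work equals the change in potential energy: W_ext = qΔV = q(V_B − V_A).
At A: distances to the source charges are 0.380 m, 0.715 m; V_A = Σ kqᵢ/rᵢ = 1.79×10⁴ V.
At B: distances to the source charges are 0.734 m, 1.23 m; V_B = Σ kqᵢ/rᵢ = 6550 V.
ΔV = V_B − V_A = -1.14×10⁴ V.
W_ext = qΔV = (3.07×10⁻⁶ C)(-1.14×10⁴ V) = -0.0349 J.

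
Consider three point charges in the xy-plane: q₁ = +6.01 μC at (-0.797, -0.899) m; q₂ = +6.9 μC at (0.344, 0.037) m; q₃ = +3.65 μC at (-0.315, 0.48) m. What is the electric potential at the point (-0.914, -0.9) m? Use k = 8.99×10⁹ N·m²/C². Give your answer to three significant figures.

Electric potential is a scalar, so the contributions from each charge add algebraically: V = Σ kqᵢ/rᵢ.
Distances from the field point to each charge: r₁ = 0.117 m, r₂ = 1.57 m, r₃ = 1.50 m.
V = k[(6.01×10⁻⁶)/(0.117) + (6.90×10⁻⁶)/(1.57) + (3.65×10⁻⁶)/(1.50)] = 5.23×10⁵ V.

5.23×10⁵ V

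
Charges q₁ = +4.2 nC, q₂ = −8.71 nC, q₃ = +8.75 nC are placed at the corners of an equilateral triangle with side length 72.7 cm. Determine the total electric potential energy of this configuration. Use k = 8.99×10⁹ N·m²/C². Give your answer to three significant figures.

The work to assemble the configuration equals its total potential energy, U = Σ kqᵢqⱼ/rᵢⱼ over all pairs.
All three pair separations equal the side length, 0.727 m.
U = (-4.52×10⁻⁷) + (4.54×10⁻⁷) + (-9.42×10⁻⁷) = -9.40×10⁻⁷ J.

-9.40×10⁻⁷ J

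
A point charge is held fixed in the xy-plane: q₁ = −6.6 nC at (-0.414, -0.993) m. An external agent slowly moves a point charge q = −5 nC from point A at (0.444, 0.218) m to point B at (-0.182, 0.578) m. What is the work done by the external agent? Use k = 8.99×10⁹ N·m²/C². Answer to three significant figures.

-1.31×10⁻⁸ J

For quasistatic motion the external work equals the change in potential energy: W_ext = qΔV = q(V_B − V_A).
At A: distance to the source charge is 1.48 m; V_A = kq₁/r = -40.0 V.
At B: distance to the source charge is 1.59 m; V_B = kq₁/r = -37.4 V.
ΔV = V_B − V_A = 2.62 V.
W_ext = qΔV = (-5.00×10⁻⁹ C)(2.62 V) = -1.31×10⁻⁸ J.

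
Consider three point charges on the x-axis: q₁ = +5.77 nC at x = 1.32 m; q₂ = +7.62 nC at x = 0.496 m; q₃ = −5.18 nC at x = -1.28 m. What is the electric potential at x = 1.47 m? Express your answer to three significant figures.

399 V

The total potential is the scalar sum of each charge's contribution, V = Σ kqᵢ/rᵢ.
Distances from the field point to each charge: r₁ = 0.150 m, r₂ = 0.974 m, r₃ = 2.75 m.
V = k[(5.77×10⁻⁹)/(0.150) + (7.62×10⁻⁹)/(0.974) + (-5.18×10⁻⁹)/(2.75)] = 399 V.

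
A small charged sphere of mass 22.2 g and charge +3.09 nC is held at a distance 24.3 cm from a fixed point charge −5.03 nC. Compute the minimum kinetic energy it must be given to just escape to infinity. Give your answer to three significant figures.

5.75×10⁻⁷ J

To just escape, total mechanical energy must reach zero at infinity: ½mv²_min + U = 0, so ½mv²_min = −U = |kQq|/r.
|U| = |kQq|/r = (8.99×10⁹ N·m²/C²)(5.03×10⁻⁹)(3.09×10⁻⁹)/(0.243) = 5.75×10⁻⁷ J.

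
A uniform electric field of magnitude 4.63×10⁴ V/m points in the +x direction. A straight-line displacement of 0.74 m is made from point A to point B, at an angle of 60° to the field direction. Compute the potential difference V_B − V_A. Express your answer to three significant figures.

-1.71×10⁴ V

Only the component of displacement along E changes the potential: ΔV = −E·d·cosθ.
ΔV = −(4.63×10⁴ V/m)(0.740 m)cos60° = -1.71×10⁴ V.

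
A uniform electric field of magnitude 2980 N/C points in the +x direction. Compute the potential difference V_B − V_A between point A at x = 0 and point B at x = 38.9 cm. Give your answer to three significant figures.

-1160 V

In a uniform field, potential decreases in the direction of E: V_B − V_A = −E·Δx.
V_B − V_A = −(2980 V/m)(0.389 m) = -1160 V.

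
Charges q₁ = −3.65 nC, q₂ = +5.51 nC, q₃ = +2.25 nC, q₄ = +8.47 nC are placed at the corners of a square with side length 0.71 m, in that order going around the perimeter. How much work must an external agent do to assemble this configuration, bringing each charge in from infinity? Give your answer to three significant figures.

The work to assemble the configuration equals its total potential energy, U = Σ kqᵢqⱼ/rᵢⱼ over all pairs.
The four side pairs have separation 0.710 m and the two diagonal pairs 1.00 m.
Summing all 6 pair terms gives U = 9.65×10⁻⁸ J.

9.65×10⁻⁸ J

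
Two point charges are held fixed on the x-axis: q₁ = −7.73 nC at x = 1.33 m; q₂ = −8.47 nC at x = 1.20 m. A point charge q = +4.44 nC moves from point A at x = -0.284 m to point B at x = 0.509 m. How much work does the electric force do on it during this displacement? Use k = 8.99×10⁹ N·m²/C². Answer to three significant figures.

4.46×10⁻⁷ J

The work done by the electric force is W_field = −ΔU = −q(V_B − V_A) = q(V_A − V_B).
At A: distances to the source charges are 1.61 m, 1.48 m; V_A = Σ kqᵢ/rᵢ = -94.4 V.
At B: distances to the source charges are 0.821 m, 0.691 m; V_B = Σ kqᵢ/rᵢ = -195 V.
ΔV = V_B − V_A = -100 V.
W_field = −qΔV = −(4.44×10⁻⁹ C)(-100 V) = 4.46×10⁻⁷ J.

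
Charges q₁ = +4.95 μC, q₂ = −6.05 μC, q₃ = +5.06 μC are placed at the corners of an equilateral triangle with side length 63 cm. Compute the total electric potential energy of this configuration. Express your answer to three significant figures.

-0.507 J

The assembly work is the sum of pairwise potential energies, U = Σ_{i<j} kqᵢqⱼ/rᵢⱼ.
All three pair separations equal the side length, 0.630 m.
U = (-0.427) + (0.357) + (-0.437) = -0.507 J.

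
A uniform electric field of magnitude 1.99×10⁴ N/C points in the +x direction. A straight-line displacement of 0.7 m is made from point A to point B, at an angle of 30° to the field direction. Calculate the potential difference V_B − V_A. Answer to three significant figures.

Only the component of displacement along E changes the potential: ΔV = −E·d·cosθ.
ΔV = −(1.99×10⁴ V/m)(0.700 m)cos30° = -1.21×10⁴ V.

-1.21×10⁴ V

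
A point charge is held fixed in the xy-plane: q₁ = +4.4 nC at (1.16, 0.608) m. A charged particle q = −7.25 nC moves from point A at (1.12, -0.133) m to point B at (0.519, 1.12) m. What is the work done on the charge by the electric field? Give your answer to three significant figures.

-3.69×10⁻⁸ J

The work done by the electric force is W_field = −ΔU = −q(V_B − V_A) = q(V_A − V_B).
At A: distance to the source charge is 0.742 m; V_A = kq₁/r = 53.3 V.
At B: distance to the source charge is 0.820 m; V_B = kq₁/r = 48.2 V.
ΔV = V_B − V_A = -5.09 V.
W_field = −qΔV = −(-7.25×10⁻⁹ C)(-5.09 V) = -3.69×10⁻⁸ J.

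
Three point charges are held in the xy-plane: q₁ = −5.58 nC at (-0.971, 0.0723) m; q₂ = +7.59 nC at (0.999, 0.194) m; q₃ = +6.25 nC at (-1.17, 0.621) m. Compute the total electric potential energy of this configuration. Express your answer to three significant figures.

The work to assemble the configuration equals its total potential energy, U = Σ kqᵢqⱼ/rᵢⱼ over all pairs.
Pair separations: r₁₂ = 1.97 m, r₁₃ = 0.584 m, r₂₃ = 2.21 m.
U = (-1.93×10⁻⁷) + (-5.37×10⁻⁷) + (1.93×10⁻⁷) = -5.37×10⁻⁷ J.

-5.37×10⁻⁷ J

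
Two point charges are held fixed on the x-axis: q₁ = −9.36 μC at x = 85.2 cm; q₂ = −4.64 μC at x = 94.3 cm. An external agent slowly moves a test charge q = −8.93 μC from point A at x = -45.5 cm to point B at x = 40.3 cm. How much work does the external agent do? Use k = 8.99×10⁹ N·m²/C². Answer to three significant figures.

1.52 J

For quasistatic motion the external work equals the change in potential energy: W_ext = qΔV = q(V_B − V_A).
At A: distances to the source charges are 1.31 m, 1.40 m; V_A = Σ kqᵢ/rᵢ = -9.42×10⁴ V.
At B: distances to the source charges are 0.449 m, 0.540 m; V_B = Σ kqᵢ/rᵢ = -2.65×10⁵ V.
ΔV = V_B − V_A = -1.70×10⁵ V.
W_ext = qΔV = (-8.93×10⁻⁶ C)(-1.70×10⁵ V) = 1.52 J.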